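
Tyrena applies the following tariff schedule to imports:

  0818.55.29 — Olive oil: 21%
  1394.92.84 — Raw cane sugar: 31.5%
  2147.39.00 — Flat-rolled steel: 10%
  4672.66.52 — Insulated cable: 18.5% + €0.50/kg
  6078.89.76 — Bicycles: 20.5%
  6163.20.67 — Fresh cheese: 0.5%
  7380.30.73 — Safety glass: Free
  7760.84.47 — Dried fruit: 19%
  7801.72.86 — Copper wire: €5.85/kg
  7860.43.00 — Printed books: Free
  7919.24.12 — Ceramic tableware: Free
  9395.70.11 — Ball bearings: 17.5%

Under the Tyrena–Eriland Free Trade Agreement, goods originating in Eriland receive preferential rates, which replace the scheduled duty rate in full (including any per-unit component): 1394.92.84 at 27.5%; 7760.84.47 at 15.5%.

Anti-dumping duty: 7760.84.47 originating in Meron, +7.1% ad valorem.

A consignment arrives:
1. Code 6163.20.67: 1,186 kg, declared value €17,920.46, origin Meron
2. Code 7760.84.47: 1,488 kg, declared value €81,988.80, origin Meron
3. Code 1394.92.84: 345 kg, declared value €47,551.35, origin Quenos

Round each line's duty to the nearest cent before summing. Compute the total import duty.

€36,467.36

Line 1 (6163.20.67, Meron, 1,186 kg, €17,920.46):
Base rate for 6163.20.67 is 0.5%.
Duty = €17,920.46 × 0.5% = €89.60.
Line 2 (7760.84.47, Meron, 1,488 kg, €81,988.80):
Base rate for 7760.84.47 is 19%.
7760.84.47 has an FTA preferential rate, but origin Meron is not Eriland; base rate stands.
Additional duty on 7760.84.47 from Meron: +7.1%. Applied ad valorem rate: 19% + 7.1% = 26.1%.
Duty = €81,988.80 × 26.1% = €21,399.08.
Line 3 (1394.92.84, Quenos, 345 kg, €47,551.35):
Base rate for 1394.92.84 is 31.5%.
1394.92.84 has an FTA preferential rate, but origin Quenos is not Eriland; base rate stands.
Duty = €47,551.35 × 31.5% = €14,978.68.
Total = €89.60 + €21,399.08 + €14,978.68 = €36,467.36.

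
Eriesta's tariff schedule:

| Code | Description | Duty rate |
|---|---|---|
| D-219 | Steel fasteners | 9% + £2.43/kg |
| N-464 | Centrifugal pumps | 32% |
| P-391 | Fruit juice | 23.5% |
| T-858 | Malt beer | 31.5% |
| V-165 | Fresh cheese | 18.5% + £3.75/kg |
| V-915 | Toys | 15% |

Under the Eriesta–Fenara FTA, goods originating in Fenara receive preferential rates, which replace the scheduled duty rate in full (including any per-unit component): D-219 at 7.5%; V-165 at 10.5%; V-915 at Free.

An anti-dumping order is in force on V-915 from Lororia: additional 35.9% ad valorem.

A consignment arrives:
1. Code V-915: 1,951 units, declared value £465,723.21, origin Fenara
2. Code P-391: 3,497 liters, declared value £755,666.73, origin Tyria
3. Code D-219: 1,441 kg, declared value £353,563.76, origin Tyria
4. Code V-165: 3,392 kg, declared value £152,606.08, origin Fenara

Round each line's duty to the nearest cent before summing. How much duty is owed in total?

Line 1 (V-915, Fenara, 1,951 units, £465,723.21):
Base rate for V-915 is 15%.
Origin Fenara qualifies under the Eriesta–Fenara agreement and V-915 is covered: preferential rate Free applies instead.
The additional-duty order on V-915 targets Lororia, not Fenara; it does not apply.
Duty = £465,723.21 × 0% = £0.00.
Line 2 (P-391, Tyria, 3,497 liters, £755,666.73):
Base rate for P-391 is 23.5%.
Duty = £755,666.73 × 23.5% = £177,581.68.
Line 3 (D-219, Tyria, 1,441 kg, £353,563.76):
Base rate for D-219 is 9% + £2.43/kg.
D-219 has an FTA preferential rate, but origin Tyria is not Fenara; base rate stands.
Duty = £353,563.76 × 9% + 1,441 × £2.43 = £35,322.37.
Line 4 (V-165, Fenara, 3,392 kg, £152,606.08):
Base rate for V-165 is 18.5% + £3.75/kg.
Origin Fenara qualifies under the Eriesta–Fenara agreement and V-165 is covered: preferential rate 10.5% applies instead.
Duty = £152,606.08 × 10.5% = £16,023.64.
Total = £0.00 + £177,581.68 + £35,322.37 + £16,023.64 = £228,927.69.

£228,927.69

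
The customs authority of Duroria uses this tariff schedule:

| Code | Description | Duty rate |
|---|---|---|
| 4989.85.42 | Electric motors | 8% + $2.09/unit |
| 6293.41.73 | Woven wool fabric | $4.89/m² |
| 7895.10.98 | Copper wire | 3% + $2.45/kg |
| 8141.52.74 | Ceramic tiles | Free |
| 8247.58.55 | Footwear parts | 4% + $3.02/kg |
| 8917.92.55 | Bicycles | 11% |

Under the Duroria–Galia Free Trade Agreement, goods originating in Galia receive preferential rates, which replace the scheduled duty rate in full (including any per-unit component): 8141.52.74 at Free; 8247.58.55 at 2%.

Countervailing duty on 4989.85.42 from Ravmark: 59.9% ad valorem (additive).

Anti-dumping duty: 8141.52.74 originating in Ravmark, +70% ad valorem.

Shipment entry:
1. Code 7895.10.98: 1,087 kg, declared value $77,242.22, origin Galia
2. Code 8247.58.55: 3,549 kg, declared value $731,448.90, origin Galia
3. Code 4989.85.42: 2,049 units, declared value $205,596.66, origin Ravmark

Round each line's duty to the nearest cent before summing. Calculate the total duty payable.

$163,491.94

Line 1 (7895.10.98, Galia, 1,087 kg, $77,242.22):
Base rate for 7895.10.98 is 3% + $2.45/kg.
Origin Galia is the FTA partner but 7895.10.98 is not on the preference list; base rate stands.
Duty = $77,242.22 × 3% + 1,087 × $2.45 = $4,980.42.
Line 2 (8247.58.55, Galia, 3,549 kg, $731,448.90):
Base rate for 8247.58.55 is 4% + $3.02/kg.
Origin Galia qualifies under the Duroria–Galia agreement and 8247.58.55 is covered: preferential rate 2% applies instead.
Duty = $731,448.90 × 2% = $14,628.98.
Line 3 (4989.85.42, Ravmark, 2,049 units, $205,596.66):
Base rate for 4989.85.42 is 8% + $2.09/unit.
Additional duty on 4989.85.42 from Ravmark: +59.9%. Applied ad valorem rate: 8% + 59.9% = 67.9%.
Duty = $205,596.66 × 67.9% + 2,049 × $2.09 = $143,882.54.
Total = $4,980.42 + $14,628.98 + $143,882.54 = $163,491.94.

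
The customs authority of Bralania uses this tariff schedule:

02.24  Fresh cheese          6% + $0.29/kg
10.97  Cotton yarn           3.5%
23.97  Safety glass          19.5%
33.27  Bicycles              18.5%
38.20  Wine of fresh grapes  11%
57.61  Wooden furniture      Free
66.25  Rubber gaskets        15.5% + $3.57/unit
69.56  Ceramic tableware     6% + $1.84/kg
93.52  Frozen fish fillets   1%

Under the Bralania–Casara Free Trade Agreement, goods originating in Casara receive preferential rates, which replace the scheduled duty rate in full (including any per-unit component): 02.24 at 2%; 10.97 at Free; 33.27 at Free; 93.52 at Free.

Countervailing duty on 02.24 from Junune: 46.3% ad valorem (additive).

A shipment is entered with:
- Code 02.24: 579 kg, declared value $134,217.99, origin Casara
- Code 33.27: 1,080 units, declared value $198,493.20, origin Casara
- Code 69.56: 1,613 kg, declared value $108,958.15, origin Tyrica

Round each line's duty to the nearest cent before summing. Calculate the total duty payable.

Line 1 (02.24, Casara, 579 kg, $134,217.99):
Base rate for 02.24 is 6% + $0.29/kg.
Origin Casara qualifies under the Bralania–Casara agreement and 02.24 is covered: preferential rate 2% applies instead.
The additional-duty order on 02.24 targets Junune, not Casara; it does not apply.
Duty = $134,217.99 × 2% = $2,684.36.
Line 2 (33.27, Casara, 1,080 units, $198,493.20):
Base rate for 33.27 is 18.5%.
Origin Casara qualifies under the Bralania–Casara agreement and 33.27 is covered: preferential rate Free applies instead.
Duty = $198,493.20 × 0% = $0.00.
Line 3 (69.56, Tyrica, 1,613 kg, $108,958.15):
Base rate for 69.56 is 6% + $1.84/kg.
Duty = $108,958.15 × 6% + 1,613 × $1.84 = $9,505.41.
Total = $2,684.36 + $0.00 + $9,505.41 = $12,189.77.

$12,189.77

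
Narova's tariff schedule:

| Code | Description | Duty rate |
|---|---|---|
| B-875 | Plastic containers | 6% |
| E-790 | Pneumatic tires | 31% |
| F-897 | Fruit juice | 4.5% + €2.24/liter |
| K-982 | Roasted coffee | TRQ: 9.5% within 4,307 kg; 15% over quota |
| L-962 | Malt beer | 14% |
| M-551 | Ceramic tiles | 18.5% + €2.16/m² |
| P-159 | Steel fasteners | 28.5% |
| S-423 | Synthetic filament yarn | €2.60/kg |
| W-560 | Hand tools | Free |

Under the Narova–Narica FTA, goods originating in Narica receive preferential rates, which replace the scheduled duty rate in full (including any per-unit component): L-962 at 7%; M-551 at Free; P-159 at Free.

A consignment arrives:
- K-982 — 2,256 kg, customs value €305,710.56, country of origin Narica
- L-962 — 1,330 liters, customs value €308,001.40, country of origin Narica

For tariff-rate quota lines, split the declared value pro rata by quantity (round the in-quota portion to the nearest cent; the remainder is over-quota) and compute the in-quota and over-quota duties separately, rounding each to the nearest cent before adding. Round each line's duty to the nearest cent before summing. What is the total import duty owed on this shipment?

€50,602.60

Line 1 (K-982, Narica, 2,256 kg, €305,710.56):
Code K-982 is under a tariff-rate quota (threshold 4,307 kg). Quantity 2,256 kg is within the quota, so the in-quota rate 9.5% applies to the full value.
Duty = €305,710.56 × 9.5% = €29,042.50.
Line 2 (L-962, Narica, 1,330 liters, €308,001.40):
Base rate for L-962 is 14%.
Origin Narica qualifies under the Narova–Narica agreement and L-962 is covered: preferential rate 7% applies instead.
Duty = €308,001.40 × 7% = €21,560.10.
Total = €29,042.50 + €21,560.10 = €50,602.60.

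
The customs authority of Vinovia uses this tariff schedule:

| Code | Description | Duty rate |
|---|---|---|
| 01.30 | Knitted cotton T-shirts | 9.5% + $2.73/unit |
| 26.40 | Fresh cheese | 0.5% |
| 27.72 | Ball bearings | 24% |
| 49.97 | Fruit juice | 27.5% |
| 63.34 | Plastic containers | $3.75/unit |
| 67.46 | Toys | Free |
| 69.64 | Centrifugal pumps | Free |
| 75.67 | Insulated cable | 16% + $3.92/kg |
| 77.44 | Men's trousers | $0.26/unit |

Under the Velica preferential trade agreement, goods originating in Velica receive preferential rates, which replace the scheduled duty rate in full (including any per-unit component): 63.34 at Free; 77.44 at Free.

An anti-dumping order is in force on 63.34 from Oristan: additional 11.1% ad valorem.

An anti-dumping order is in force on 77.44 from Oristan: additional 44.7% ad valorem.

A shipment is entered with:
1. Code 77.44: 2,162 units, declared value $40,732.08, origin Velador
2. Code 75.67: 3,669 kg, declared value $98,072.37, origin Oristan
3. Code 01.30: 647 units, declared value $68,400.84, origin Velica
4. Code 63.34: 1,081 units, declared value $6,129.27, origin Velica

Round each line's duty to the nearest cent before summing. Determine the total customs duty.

$38,900.57

Line 1 (77.44, Velador, 2,162 units, $40,732.08):
Base rate for 77.44 is $0.26/unit.
77.44 has an FTA preferential rate, but origin Velador is not Velica; base rate stands.
The additional-duty order on 77.44 targets Oristan, not Velador; it does not apply.
Duty = 2,162 × $0.26 = $562.12.
Line 2 (75.67, Oristan, 3,669 kg, $98,072.37):
Base rate for 75.67 is 16% + $3.92/kg.
Duty = $98,072.37 × 16% + 3,669 × $3.92 = $30,074.06.
Line 3 (01.30, Velica, 647 units, $68,400.84):
Base rate for 01.30 is 9.5% + $2.73/unit.
Origin Velica is the FTA partner but 01.30 is not on the preference list; base rate stands.
Duty = $68,400.84 × 9.5% + 647 × $2.73 = $8,264.39.
Line 4 (63.34, Velica, 1,081 units, $6,129.27):
Base rate for 63.34 is $3.75/unit.
Origin Velica qualifies under the Vinovia–Velica agreement and 63.34 is covered: preferential rate Free applies instead.
The additional-duty order on 63.34 targets Oristan, not Velica; it does not apply.
Duty = $6,129.27 × 0% = $0.00.
Total = $562.12 + $30,074.06 + $8,264.39 + $0.00 = $38,900.57.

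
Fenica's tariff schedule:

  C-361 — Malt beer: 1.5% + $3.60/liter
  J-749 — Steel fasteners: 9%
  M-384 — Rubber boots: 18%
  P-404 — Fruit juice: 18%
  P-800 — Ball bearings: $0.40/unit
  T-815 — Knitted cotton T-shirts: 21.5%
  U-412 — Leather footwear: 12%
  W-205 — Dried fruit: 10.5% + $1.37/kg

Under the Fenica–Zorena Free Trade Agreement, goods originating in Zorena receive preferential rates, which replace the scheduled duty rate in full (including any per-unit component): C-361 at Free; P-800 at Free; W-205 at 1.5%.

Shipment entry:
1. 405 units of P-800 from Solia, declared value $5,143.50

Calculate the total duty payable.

Line 1 (P-800, Solia, 405 units, $5,143.50):
Base rate for P-800 is $0.40/unit.
P-800 has an FTA preferential rate, but origin Solia is not Zorena; base rate stands.
Duty = 405 × $0.40 = $162.00.

$162.00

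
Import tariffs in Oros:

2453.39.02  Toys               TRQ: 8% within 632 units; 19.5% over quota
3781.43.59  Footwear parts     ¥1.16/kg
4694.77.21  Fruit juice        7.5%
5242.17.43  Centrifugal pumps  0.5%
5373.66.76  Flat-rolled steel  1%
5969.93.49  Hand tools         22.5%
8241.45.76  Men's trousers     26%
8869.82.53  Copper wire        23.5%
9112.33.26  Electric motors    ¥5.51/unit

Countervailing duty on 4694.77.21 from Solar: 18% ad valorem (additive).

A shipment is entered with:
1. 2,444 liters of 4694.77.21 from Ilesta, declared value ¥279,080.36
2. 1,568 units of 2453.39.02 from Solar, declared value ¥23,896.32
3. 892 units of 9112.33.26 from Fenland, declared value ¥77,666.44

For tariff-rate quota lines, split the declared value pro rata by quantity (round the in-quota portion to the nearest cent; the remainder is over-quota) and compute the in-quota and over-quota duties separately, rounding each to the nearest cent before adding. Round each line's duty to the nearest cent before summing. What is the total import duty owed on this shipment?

¥29,398.08

Line 1 (4694.77.21, Ilesta, 2,444 liters, ¥279,080.36):
Base rate for 4694.77.21 is 7.5%.
The additional-duty order on 4694.77.21 targets Solar, not Ilesta; it does not apply.
Duty = ¥279,080.36 × 7.5% = ¥20,931.03.
Line 2 (2453.39.02, Solar, 1,568 units, ¥23,896.32):
Code 2453.39.02 is under a tariff-rate quota (threshold 632 units). In-quota: 632 units at 8%; over-quota: 936 units at 19.5%.
Pro-rata value split: in-quota = ¥23,896.32 × 632/1,568 = ¥9,631.68; over-quota = ¥23,896.32 − ¥9,631.68 = ¥14,264.64.
In-quota duty = ¥9,631.68 × 8% = ¥770.53. Over-quota duty = ¥14,264.64 × 19.5% = ¥2,781.60.
Line duty = ¥770.53 + ¥2,781.60 = ¥3,552.13.
Line 3 (9112.33.26, Fenland, 892 units, ¥77,666.44):
Base rate for 9112.33.26 is ¥5.51/unit.
Duty = 892 × ¥5.51 = ¥4,914.92.
Total = ¥20,931.03 + ¥3,552.13 + ¥4,914.92 = ¥29,398.08.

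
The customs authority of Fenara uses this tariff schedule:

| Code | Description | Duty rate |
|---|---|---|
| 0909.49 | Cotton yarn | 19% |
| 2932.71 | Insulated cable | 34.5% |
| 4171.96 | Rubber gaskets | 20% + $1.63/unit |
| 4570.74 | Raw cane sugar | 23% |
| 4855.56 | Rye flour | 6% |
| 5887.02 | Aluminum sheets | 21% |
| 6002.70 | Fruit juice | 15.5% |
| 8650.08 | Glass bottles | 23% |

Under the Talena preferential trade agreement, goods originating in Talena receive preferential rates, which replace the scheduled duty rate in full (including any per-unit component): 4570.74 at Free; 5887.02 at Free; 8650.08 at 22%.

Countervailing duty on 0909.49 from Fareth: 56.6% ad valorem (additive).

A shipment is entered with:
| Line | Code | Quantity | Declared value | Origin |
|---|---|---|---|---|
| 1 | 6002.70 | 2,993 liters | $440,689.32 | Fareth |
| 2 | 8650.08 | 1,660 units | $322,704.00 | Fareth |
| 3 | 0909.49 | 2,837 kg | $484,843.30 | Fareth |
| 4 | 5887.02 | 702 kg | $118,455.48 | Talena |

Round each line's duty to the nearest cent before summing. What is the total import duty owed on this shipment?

$509,070.29

Line 1 (6002.70, Fareth, 2,993 liters, $440,689.32):
Base rate for 6002.70 is 15.5%.
Duty = $440,689.32 × 15.5% = $68,306.84.
Line 2 (8650.08, Fareth, 1,660 units, $322,704.00):
Base rate for 8650.08 is 23%.
8650.08 has an FTA preferential rate, but origin Fareth is not Talena; base rate stands.
Duty = $322,704.00 × 23% = $74,221.92.
Line 3 (0909.49, Fareth, 2,837 kg, $484,843.30):
Base rate for 0909.49 is 19%.
Additional duty on 0909.49 from Fareth: +56.6%. Applied ad valorem rate: 19% + 56.6% = 75.6%.
Duty = $484,843.30 × 75.6% = $366,541.53.
Line 4 (5887.02, Talena, 702 kg, $118,455.48):
Base rate for 5887.02 is 21%.
Origin Talena qualifies under the Fenara–Talena agreement and 5887.02 is covered: preferential rate Free applies instead.
Duty = $118,455.48 × 0% = $0.00.
Total = $68,306.84 + $74,221.92 + $366,541.53 + $0.00 = $509,070.29.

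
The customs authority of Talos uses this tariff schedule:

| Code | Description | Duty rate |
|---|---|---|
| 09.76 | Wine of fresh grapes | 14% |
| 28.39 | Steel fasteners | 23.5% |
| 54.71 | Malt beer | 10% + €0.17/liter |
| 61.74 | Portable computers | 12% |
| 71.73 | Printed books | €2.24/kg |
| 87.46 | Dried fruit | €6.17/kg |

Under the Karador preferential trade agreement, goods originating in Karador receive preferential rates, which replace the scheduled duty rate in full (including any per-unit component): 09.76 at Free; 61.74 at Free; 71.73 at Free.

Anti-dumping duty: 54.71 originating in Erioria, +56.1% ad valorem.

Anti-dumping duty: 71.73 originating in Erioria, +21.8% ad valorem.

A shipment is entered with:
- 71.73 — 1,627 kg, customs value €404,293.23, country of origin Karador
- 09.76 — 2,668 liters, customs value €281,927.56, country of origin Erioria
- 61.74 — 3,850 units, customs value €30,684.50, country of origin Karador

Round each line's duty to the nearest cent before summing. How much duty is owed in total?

€39,469.86

Line 1 (71.73, Karador, 1,627 kg, €404,293.23):
Base rate for 71.73 is €2.24/kg.
Origin Karador qualifies under the Talos–Karador agreement and 71.73 is covered: preferential rate Free applies instead.
The additional-duty order on 71.73 targets Erioria, not Karador; it does not apply.
Duty = €404,293.23 × 0% = €0.00.
Line 2 (09.76, Erioria, 2,668 liters, €281,927.56):
Base rate for 09.76 is 14%.
09.76 has an FTA preferential rate, but origin Erioria is not Karador; base rate stands.
Duty = €281,927.56 × 14% = €39,469.86.
Line 3 (61.74, Karador, 3,850 units, €30,684.50):
Base rate for 61.74 is 12%.
Origin Karador qualifies under the Talos–Karador agreement and 61.74 is covered: preferential rate Free applies instead.
Duty = €30,684.50 × 0% = €0.00.
Total = €0.00 + €39,469.86 + €0.00 = €39,469.86.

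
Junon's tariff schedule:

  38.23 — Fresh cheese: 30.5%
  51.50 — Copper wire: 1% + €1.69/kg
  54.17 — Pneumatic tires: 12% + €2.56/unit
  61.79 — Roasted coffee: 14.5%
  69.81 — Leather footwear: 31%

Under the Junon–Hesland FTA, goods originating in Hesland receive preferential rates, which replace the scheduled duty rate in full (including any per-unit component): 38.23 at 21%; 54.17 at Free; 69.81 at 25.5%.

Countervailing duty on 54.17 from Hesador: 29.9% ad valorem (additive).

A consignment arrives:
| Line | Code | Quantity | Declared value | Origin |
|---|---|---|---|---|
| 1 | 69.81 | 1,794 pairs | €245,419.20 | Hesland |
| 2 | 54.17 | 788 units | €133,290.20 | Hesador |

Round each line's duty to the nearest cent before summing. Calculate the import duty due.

€120,447.77

Line 1 (69.81, Hesland, 1,794 pairs, €245,419.20):
Base rate for 69.81 is 31%.
Origin Hesland qualifies under the Junon–Hesland agreement and 69.81 is covered: preferential rate 25.5% applies instead.
Duty = €245,419.20 × 25.5% = €62,581.90.
Line 2 (54.17, Hesador, 788 units, €133,290.20):
Base rate for 54.17 is 12% + €2.56/unit.
54.17 has an FTA preferential rate, but origin Hesador is not Hesland; base rate stands.
Additional duty on 54.17 from Hesador: +29.9%. Applied ad valorem rate: 12% + 29.9% = 41.9%.
Duty = €133,290.20 × 41.9% + 788 × €2.56 = €57,865.87.
Total = €62,581.90 + €57,865.87 = €120,447.77.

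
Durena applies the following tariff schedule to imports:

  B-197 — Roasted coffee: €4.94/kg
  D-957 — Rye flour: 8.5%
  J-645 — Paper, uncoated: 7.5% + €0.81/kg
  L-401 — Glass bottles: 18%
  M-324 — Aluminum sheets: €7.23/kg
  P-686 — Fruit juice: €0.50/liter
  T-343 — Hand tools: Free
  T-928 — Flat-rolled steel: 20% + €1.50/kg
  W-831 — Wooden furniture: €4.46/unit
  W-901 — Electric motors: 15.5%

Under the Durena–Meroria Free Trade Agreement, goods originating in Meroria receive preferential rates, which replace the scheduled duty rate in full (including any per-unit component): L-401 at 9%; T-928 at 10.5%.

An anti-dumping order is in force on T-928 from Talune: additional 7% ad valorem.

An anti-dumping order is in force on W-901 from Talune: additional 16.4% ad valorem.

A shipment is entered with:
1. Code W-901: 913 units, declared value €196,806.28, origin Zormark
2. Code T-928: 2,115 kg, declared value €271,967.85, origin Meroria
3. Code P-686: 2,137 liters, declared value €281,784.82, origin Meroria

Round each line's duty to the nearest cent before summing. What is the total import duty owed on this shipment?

€60,130.09

Line 1 (W-901, Zormark, 913 units, €196,806.28):
Base rate for W-901 is 15.5%.
The additional-duty order on W-901 targets Talune, not Zormark; it does not apply.
Duty = €196,806.28 × 15.5% = €30,504.97.
Line 2 (T-928, Meroria, 2,115 kg, €271,967.85):
Base rate for T-928 is 20% + €1.50/kg.
Origin Meroria qualifies under the Durena–Meroria agreement and T-928 is covered: preferential rate 10.5% applies instead.
The additional-duty order on T-928 targets Talune, not Meroria; it does not apply.
Duty = €271,967.85 × 10.5% = €28,556.62.
Line 3 (P-686, Meroria, 2,137 liters, €281,784.82):
Base rate for P-686 is €0.50/liter.
Origin Meroria is the FTA partner but P-686 is not on the preference list; base rate stands.
Duty = 2,137 × €0.50 = €1,068.50.
Total = €30,504.97 + €28,556.62 + €1,068.50 = €60,130.09.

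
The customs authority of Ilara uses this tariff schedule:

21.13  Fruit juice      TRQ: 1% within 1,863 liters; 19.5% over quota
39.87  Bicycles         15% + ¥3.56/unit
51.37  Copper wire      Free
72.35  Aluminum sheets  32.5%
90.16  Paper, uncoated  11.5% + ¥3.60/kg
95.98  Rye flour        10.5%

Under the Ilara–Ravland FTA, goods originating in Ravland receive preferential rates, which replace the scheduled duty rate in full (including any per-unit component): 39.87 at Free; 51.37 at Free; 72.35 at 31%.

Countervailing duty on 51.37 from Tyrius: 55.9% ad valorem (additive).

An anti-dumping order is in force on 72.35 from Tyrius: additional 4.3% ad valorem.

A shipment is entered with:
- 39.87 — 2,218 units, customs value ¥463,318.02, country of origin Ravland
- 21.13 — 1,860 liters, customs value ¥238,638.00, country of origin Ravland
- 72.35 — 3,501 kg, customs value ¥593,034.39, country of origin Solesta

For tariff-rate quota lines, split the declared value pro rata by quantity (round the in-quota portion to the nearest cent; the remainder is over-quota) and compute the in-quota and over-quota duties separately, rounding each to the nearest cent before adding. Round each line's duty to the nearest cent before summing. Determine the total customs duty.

Line 1 (39.87, Ravland, 2,218 units, ¥463,318.02):
Base rate for 39.87 is 15% + ¥3.56/unit.
Origin Ravland qualifies under the Ilara–Ravland agreement and 39.87 is covered: preferential rate Free applies instead.
Duty = ¥463,318.02 × 0% = ¥0.00.
Line 2 (21.13, Ravland, 1,860 liters, ¥238,638.00):
Code 21.13 is under a tariff-rate quota (threshold 1,863 liters). Quantity 1,860 liters is within the quota, so the in-quota rate 1% applies to the full value.
Duty = ¥238,638.00 × 1% = ¥2,386.38.
Line 3 (72.35, Solesta, 3,501 kg, ¥593,034.39):
Base rate for 72.35 is 32.5%.
72.35 has an FTA preferential rate, but origin Solesta is not Ravland; base rate stands.
The additional-duty order on 72.35 targets Tyrius, not Solesta; it does not apply.
Duty = ¥593,034.39 × 32.5% = ¥192,736.18.
Total = ¥0.00 + ¥2,386.38 + ¥192,736.18 = ¥195,122.56.

¥195,122.56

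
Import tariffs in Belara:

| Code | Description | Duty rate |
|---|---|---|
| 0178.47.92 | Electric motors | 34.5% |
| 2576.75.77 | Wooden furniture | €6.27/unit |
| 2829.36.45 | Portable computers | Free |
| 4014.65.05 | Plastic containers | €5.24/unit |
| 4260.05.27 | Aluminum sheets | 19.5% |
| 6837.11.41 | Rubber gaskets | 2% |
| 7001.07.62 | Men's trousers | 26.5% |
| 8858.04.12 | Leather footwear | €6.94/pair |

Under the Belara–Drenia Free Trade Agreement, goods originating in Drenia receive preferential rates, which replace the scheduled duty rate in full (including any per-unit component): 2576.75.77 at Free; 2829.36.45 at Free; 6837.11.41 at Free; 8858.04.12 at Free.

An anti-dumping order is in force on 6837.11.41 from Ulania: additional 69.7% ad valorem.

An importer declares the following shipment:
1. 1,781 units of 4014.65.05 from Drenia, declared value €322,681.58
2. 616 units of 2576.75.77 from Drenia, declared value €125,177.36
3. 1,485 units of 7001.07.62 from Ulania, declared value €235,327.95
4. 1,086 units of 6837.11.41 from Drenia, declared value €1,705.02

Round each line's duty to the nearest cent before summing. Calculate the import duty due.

Line 1 (4014.65.05, Drenia, 1,781 units, €322,681.58):
Base rate for 4014.65.05 is €5.24/unit.
Origin Drenia is the FTA partner but 4014.65.05 is not on the preference list; base rate stands.
Duty = 1,781 × €5.24 = €9,332.44.
Line 2 (2576.75.77, Drenia, 616 units, €125,177.36):
Base rate for 2576.75.77 is €6.27/unit.
Origin Drenia qualifies under the Belara–Drenia agreement and 2576.75.77 is covered: preferential rate Free applies instead.
Duty = €125,177.36 × 0% = €0.00.
Line 3 (7001.07.62, Ulania, 1,485 units, €235,327.95):
Base rate for 7001.07.62 is 26.5%.
Duty = €235,327.95 × 26.5% = €62,361.91.
Line 4 (6837.11.41, Drenia, 1,086 units, €1,705.02):
Base rate for 6837.11.41 is 2%.
Origin Drenia qualifies under the Belara–Drenia agreement and 6837.11.41 is covered: preferential rate Free applies instead.
The additional-duty order on 6837.11.41 targets Ulania, not Drenia; it does not apply.
Duty = €1,705.02 × 0% = €0.00.
Total = €9,332.44 + €0.00 + €62,361.91 + €0.00 = €71,694.35.

€71,694.35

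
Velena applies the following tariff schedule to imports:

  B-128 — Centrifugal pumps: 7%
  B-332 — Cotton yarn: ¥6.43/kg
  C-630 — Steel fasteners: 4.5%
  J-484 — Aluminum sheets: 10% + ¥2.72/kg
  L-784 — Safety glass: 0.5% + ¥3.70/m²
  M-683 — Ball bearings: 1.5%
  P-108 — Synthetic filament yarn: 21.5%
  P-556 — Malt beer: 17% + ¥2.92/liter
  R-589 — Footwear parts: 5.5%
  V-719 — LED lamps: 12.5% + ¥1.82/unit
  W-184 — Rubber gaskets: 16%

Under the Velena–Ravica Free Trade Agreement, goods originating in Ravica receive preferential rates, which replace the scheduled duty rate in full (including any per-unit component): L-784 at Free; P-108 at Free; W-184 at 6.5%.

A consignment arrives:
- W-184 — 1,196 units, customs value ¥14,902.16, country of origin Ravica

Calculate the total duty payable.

¥968.64

Line 1 (W-184, Ravica, 1,196 units, ¥14,902.16):
Base rate for W-184 is 16%.
Origin Ravica qualifies under the Velena–Ravica agreement and W-184 is covered: preferential rate 6.5% applies instead.
Duty = ¥14,902.16 × 6.5% = ¥968.64.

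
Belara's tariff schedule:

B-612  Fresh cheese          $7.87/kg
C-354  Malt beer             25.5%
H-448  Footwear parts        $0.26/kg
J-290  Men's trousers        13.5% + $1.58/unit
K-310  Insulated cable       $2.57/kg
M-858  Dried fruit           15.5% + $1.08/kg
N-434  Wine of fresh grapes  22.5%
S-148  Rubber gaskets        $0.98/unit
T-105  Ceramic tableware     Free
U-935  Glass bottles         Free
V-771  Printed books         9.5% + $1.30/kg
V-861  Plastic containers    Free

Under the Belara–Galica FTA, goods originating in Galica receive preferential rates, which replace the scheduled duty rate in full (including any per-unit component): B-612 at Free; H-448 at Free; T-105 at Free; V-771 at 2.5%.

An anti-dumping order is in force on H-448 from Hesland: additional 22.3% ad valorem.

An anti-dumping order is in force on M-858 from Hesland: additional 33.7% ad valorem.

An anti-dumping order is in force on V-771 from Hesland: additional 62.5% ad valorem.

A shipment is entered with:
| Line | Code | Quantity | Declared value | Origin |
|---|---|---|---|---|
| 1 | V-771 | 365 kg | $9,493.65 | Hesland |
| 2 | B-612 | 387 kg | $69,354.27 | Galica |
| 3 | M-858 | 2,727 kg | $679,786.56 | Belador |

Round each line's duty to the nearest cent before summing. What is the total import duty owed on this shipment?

$115,622.01

Line 1 (V-771, Hesland, 365 kg, $9,493.65):
Base rate for V-771 is 9.5% + $1.30/kg.
V-771 has an FTA preferential rate, but origin Hesland is not Galica; base rate stands.
Additional duty on V-771 from Hesland: +62.5%. Applied ad valorem rate: 9.5% + 62.5% = 72%.
Duty = $9,493.65 × 72% + 365 × $1.30 = $7,309.93.
Line 2 (B-612, Galica, 387 kg, $69,354.27):
Base rate for B-612 is $7.87/kg.
Origin Galica qualifies under the Belara–Galica agreement and B-612 is covered: preferential rate Free applies instead.
Duty = $69,354.27 × 0% = $0.00.
Line 3 (M-858, Belador, 2,727 kg, $679,786.56):
Base rate for M-858 is 15.5% + $1.08/kg.
The additional-duty order on M-858 targets Hesland, not Belador; it does not apply.
Duty = $679,786.56 × 15.5% + 2,727 × $1.08 = $108,312.08.
Total = $7,309.93 + $0.00 + $108,312.08 = $115,622.01.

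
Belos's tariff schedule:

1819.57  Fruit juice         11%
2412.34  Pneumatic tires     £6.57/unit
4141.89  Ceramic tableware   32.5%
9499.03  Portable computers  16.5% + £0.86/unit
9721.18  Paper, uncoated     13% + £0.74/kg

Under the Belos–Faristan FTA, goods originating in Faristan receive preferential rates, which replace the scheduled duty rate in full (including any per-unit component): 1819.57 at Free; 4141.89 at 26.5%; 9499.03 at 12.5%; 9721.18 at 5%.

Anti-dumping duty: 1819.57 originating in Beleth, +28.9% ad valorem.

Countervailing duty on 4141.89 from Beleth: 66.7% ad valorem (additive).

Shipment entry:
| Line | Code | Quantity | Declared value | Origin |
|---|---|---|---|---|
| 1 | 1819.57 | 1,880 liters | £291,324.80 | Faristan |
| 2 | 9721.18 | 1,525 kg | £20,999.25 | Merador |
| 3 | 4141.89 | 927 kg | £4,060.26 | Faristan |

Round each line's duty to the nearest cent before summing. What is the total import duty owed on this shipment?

Line 1 (1819.57, Faristan, 1,880 liters, £291,324.80):
Base rate for 1819.57 is 11%.
Origin Faristan qualifies under the Belos–Faristan agreement and 1819.57 is covered: preferential rate Free applies instead.
The additional-duty order on 1819.57 targets Beleth, not Faristan; it does not apply.
Duty = £291,324.80 × 0% = £0.00.
Line 2 (9721.18, Merador, 1,525 kg, £20,999.25):
Base rate for 9721.18 is 13% + £0.74/kg.
9721.18 has an FTA preferential rate, but origin Merador is not Faristan; base rate stands.
Duty = £20,999.25 × 13% + 1,525 × £0.74 = £3,858.40.
Line 3 (4141.89, Faristan, 927 kg, £4,060.26):
Base rate for 4141.89 is 32.5%.
Origin Faristan qualifies under the Belos–Faristan agreement and 4141.89 is covered: preferential rate 26.5% applies instead.
The additional-duty order on 4141.89 targets Beleth, not Faristan; it does not apply.
Duty = £4,060.26 × 26.5% = £1,075.97.
Total = £0.00 + £3,858.40 + £1,075.97 = £4,934.37.

£4,934.37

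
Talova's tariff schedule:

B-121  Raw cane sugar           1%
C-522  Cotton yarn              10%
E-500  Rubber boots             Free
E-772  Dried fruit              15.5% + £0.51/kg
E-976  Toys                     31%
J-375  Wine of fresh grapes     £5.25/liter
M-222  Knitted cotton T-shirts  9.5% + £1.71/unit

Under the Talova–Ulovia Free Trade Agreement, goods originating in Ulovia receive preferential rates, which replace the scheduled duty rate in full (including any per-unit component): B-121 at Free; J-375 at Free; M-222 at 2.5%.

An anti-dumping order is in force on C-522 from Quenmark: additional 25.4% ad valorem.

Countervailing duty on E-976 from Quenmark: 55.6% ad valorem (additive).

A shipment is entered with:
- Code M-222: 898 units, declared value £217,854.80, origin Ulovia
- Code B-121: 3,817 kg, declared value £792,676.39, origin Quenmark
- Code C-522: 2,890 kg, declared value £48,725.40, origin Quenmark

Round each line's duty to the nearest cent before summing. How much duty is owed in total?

£30,621.92

Line 1 (M-222, Ulovia, 898 units, £217,854.80):
Base rate for M-222 is 9.5% + £1.71/unit.
Origin Ulovia qualifies under the Talova–Ulovia agreement and M-222 is covered: preferential rate 2.5% applies instead.
Duty = £217,854.80 × 2.5% = £5,446.37.
Line 2 (B-121, Quenmark, 3,817 kg, £792,676.39):
Base rate for B-121 is 1%.
B-121 has an FTA preferential rate, but origin Quenmark is not Ulovia; base rate stands.
Duty = £792,676.39 × 1% = £7,926.76.
Line 3 (C-522, Quenmark, 2,890 kg, £48,725.40):
Base rate for C-522 is 10%.
Additional duty on C-522 from Quenmark: +25.4%. Applied ad valorem rate: 10% + 25.4% = 35.4%.
Duty = £48,725.40 × 35.4% = £17,248.79.
Total = £5,446.37 + £7,926.76 + £17,248.79 = £30,621.92.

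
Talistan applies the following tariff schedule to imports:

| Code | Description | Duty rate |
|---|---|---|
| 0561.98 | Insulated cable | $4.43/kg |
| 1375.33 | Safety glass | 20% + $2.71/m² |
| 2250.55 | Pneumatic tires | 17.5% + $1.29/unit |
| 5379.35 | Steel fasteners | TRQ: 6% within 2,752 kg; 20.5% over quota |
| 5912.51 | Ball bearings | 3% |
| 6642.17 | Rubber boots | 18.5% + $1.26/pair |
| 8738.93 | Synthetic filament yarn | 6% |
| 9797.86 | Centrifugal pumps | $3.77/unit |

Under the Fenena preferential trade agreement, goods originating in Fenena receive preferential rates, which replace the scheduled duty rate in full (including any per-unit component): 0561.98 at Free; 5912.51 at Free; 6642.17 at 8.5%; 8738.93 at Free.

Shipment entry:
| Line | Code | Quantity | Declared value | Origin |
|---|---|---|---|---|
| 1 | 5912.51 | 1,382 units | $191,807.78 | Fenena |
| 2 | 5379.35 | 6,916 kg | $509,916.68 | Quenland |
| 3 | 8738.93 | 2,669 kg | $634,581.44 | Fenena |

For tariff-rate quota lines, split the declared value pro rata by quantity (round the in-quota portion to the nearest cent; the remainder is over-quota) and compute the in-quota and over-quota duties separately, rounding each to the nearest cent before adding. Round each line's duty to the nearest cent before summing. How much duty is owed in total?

$75,111.70

Line 1 (5912.51, Fenena, 1,382 units, $191,807.78):
Base rate for 5912.51 is 3%.
Origin Fenena qualifies under the Talistan–Fenena agreement and 5912.51 is covered: preferential rate Free applies instead.
Duty = $191,807.78 × 0% = $0.00.
Line 2 (5379.35, Quenland, 6,916 kg, $509,916.68):
Code 5379.35 is under a tariff-rate quota (threshold 2,752 kg). In-quota: 2,752 kg at 6%; over-quota: 4,164 kg at 20.5%.
Pro-rata value split: in-quota = $509,916.68 × 2,752/6,916 = $202,904.96; over-quota = $509,916.68 − $202,904.96 = $307,011.72.
In-quota duty = $202,904.96 × 6% = $12,174.30. Over-quota duty = $307,011.72 × 20.5% = $62,937.40.
Line duty = $12,174.30 + $62,937.40 = $75,111.70.
Line 3 (8738.93, Fenena, 2,669 kg, $634,581.44):
Base rate for 8738.93 is 6%.
Origin Fenena qualifies under the Talistan–Fenena agreement and 8738.93 is covered: preferential rate Free applies instead.
Duty = $634,581.44 × 0% = $0.00.
Total = $0.00 + $75,111.70 + $0.00 = $75,111.70.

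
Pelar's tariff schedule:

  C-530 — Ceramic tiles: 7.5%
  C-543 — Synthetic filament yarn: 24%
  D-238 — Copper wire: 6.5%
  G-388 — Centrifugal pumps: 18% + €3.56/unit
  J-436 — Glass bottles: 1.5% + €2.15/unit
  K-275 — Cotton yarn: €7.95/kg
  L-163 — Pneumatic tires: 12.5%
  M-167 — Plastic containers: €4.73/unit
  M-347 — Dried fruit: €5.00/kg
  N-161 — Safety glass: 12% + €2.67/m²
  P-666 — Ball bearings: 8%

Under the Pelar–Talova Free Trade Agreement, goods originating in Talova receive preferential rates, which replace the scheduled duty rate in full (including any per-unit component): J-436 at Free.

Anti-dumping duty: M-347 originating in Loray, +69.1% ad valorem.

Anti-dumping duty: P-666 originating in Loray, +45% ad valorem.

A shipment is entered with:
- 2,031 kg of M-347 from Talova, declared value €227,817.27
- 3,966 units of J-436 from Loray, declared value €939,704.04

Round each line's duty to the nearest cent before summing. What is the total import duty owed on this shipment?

€32,777.46

Line 1 (M-347, Talova, 2,031 kg, €227,817.27):
Base rate for M-347 is €5.00/kg.
Origin Talova is the FTA partner but M-347 is not on the preference list; base rate stands.
The additional-duty order on M-347 targets Loray, not Talova; it does not apply.
Duty = 2,031 × €5.00 = €10,155.00.
Line 2 (J-436, Loray, 3,966 units, €939,704.04):
Base rate for J-436 is 1.5% + €2.15/unit.
J-436 has an FTA preferential rate, but origin Loray is not Talova; base rate stands.
Duty = €939,704.04 × 1.5% + 3,966 × €2.15 = €22,622.46.
Total = €10,155.00 + €22,622.46 = €32,777.46.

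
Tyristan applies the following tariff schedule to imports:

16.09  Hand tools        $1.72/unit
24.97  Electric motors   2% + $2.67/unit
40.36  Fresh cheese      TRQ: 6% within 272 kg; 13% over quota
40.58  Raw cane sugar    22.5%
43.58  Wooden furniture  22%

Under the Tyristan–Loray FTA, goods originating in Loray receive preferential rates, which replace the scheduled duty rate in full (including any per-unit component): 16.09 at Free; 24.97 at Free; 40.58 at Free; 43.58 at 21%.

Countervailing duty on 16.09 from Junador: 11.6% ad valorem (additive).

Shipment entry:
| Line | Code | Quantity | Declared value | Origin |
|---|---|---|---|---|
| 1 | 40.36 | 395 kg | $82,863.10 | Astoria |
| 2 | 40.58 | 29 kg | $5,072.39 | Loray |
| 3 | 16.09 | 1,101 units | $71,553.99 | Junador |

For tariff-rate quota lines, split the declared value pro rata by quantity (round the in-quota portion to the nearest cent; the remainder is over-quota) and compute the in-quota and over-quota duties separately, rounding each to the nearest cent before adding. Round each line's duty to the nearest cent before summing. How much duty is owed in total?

$16,971.97

Line 1 (40.36, Astoria, 395 kg, $82,863.10):
Code 40.36 is under a tariff-rate quota (threshold 272 kg). In-quota: 272 kg at 6%; over-quota: 123 kg at 13%.
Pro-rata value split: in-quota = $82,863.10 × 272/395 = $57,060.16; over-quota = $82,863.10 − $57,060.16 = $25,802.94.
In-quota duty = $57,060.16 × 6% = $3,423.61. Over-quota duty = $25,802.94 × 13% = $3,354.38.
Line duty = $3,423.61 + $3,354.38 = $6,777.99.
Line 2 (40.58, Loray, 29 kg, $5,072.39):
Base rate for 40.58 is 22.5%.
Origin Loray qualifies under the Tyristan–Loray agreement and 40.58 is covered: preferential rate Free applies instead.
Duty = $5,072.39 × 0% = $0.00.
Line 3 (16.09, Junador, 1,101 units, $71,553.99):
Base rate for 16.09 is $1.72/unit.
16.09 has an FTA preferential rate, but origin Junador is not Loray; base rate stands.
Additional duty on 16.09 from Junador: +11.6% ad valorem. Applied ad valorem rate = 11.6%.
Duty = $71,553.99 × 11.6% + 1,101 × $1.72 = $10,193.98.
Total = $6,777.99 + $0.00 + $10,193.98 = $16,971.97.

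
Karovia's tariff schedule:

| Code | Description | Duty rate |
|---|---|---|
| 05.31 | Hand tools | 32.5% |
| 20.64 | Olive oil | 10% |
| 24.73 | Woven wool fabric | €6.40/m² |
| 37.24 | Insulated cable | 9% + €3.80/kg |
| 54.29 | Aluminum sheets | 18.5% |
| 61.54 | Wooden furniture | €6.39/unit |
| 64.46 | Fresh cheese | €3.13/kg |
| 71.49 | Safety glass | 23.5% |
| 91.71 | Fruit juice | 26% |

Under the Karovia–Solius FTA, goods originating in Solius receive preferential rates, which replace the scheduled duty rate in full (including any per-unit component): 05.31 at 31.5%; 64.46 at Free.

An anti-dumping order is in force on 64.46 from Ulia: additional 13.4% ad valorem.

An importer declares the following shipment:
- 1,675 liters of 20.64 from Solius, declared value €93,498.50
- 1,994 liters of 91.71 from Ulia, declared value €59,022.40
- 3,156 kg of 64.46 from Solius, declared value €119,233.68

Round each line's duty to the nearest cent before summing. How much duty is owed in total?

€24,695.67

Line 1 (20.64, Solius, 1,675 liters, €93,498.50):
Base rate for 20.64 is 10%.
Origin Solius is the FTA partner but 20.64 is not on the preference list; base rate stands.
Duty = €93,498.50 × 10% = €9,349.85.
Line 2 (91.71, Ulia, 1,994 liters, €59,022.40):
Base rate for 91.71 is 26%.
Duty = €59,022.40 × 26% = €15,345.82.
Line 3 (64.46, Solius, 3,156 kg, €119,233.68):
Base rate for 64.46 is €3.13/kg.
Origin Solius qualifies under the Karovia–Solius agreement and 64.46 is covered: preferential rate Free applies instead.
The additional-duty order on 64.46 targets Ulia, not Solius; it does not apply.
Duty = €119,233.68 × 0% = €0.00.
Total = €9,349.85 + €15,345.82 + €0.00 = €24,695.67.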